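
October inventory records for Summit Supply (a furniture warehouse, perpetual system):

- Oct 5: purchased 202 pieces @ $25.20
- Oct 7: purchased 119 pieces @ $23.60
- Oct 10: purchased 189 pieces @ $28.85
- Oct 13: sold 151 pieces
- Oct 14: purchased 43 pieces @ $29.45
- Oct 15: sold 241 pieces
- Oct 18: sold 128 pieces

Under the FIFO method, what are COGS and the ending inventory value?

Oct 13, 151 sold [FIFO — oldest first]: 151 @ $25.20 = $3,805.20
Oct 15, 241 sold [FIFO — oldest first]: 51 @ $25.20 + 119 @ $23.60 + 71 @ $28.85 = $6,141.95
Oct 18, 128 sold [FIFO — oldest first]: 118 @ $28.85 + 10 @ $29.45 = $3,698.80
Total COGS = $3,805.20 + $6,141.95 + $3,698.80 = $13,645.95
Ending inventory: 33 @ $29.45 = $971.85
Check: goods available $14,617.80 = COGS $13,645.95 + ending $971.85

COGS = $13,645.95; ending inventory = $971.85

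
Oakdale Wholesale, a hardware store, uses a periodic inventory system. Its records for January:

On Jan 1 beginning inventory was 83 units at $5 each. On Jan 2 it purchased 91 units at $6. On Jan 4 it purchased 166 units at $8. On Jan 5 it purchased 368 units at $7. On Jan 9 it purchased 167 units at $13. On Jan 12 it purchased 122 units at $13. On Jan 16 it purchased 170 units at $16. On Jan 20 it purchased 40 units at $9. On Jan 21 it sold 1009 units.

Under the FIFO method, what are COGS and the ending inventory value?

Jan 21, 1009 sold [FIFO — oldest first]: 83 @ $5 + 91 @ $6 + 166 @ $8 + 368 @ $7 + 167 @ $13 + 122 @ $13 + 12 @ $16 = $8,814
Ending inventory: 158 @ $16 + 40 @ $9 = $2,888

COGS = $8,814; ending inventory = $2,888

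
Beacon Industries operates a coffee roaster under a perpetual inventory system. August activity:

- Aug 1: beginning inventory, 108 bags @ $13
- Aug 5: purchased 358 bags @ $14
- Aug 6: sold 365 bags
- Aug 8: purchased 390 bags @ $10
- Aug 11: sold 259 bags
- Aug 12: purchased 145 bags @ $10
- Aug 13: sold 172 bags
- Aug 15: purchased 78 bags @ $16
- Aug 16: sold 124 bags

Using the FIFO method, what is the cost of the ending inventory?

Ending inventory = $2,058

Aug 6, 365 sold [FIFO — oldest first]: 108 @ $13 + 257 @ $14 = $5,002
Aug 11, 259 sold [FIFO — oldest first]: 101 @ $14 + 158 @ $10 = $2,994
Aug 13, 172 sold [FIFO — oldest first]: 172 @ $10 = $1,720
Aug 16, 124 sold [FIFO — oldest first]: 60 @ $10 + 64 @ $10 = $1,240
Total COGS = $5,002 + $2,994 + $1,720 + $1,240 = $10,956
Ending inventory: 81 @ $10 + 78 @ $16 = $2,058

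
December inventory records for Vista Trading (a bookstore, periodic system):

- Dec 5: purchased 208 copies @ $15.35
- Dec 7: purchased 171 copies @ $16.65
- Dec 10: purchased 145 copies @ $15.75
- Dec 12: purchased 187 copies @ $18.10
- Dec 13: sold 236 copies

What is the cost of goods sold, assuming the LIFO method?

COGS = $4,156.45

Dec 13, 236 sold [LIFO — newest first]: 187 @ $18.10 + 49 @ $15.75 = $4,156.45
Ending inventory: 208 @ $15.35 + 171 @ $16.65 + 96 @ $15.75 = $7,551.95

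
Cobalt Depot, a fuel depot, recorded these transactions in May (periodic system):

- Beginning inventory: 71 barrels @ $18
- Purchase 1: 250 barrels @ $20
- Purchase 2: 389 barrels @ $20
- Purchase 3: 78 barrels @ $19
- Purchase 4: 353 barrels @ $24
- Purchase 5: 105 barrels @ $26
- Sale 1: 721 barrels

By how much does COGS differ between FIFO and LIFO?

$2,117

FIFO COGS: 71 @ $18 + 250 @ $20 + 389 @ $20 + 11 @ $19 = $14,267
LIFO COGS: 105 @ $26 + 353 @ $24 + 78 @ $19 + 185 @ $20 = $16,384
Difference = |$14,267 − $16,384| = $2,117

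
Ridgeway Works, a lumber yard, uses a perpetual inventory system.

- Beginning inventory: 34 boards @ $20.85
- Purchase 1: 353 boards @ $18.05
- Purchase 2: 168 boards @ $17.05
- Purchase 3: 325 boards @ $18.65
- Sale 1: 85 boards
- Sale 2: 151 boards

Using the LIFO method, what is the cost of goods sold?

Sale 1 (85) [LIFO — newest first]: 85 @ $18.65 = $1,585.25
Sale 2 (151) [LIFO — newest first]: 151 @ $18.65 = $2,816.15
Total COGS = $1,585.25 + $2,816.15 = $4,401.40
Ending inventory: 34 @ $20.85 + 353 @ $18.05 + 168 @ $17.05 + 89 @ $18.65 = $11,604.80
Check: goods available $16,006.20 = COGS $4,401.40 + ending $11,604.80

COGS = $4,401.40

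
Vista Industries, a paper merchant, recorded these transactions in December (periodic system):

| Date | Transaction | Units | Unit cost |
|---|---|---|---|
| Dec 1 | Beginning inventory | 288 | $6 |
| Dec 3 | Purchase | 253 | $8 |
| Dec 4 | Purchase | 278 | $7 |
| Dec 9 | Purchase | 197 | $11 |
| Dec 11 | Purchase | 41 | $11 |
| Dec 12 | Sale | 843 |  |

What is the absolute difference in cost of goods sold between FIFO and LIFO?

FIFO COGS: 288 @ $6 + 253 @ $8 + 278 @ $7 + 24 @ $11 = $5,962
LIFO COGS: 41 @ $11 + 197 @ $11 + 278 @ $7 + 253 @ $8 + 74 @ $6 = $7,032
Difference = |$5,962 − $7,032| = $1,070

$1,070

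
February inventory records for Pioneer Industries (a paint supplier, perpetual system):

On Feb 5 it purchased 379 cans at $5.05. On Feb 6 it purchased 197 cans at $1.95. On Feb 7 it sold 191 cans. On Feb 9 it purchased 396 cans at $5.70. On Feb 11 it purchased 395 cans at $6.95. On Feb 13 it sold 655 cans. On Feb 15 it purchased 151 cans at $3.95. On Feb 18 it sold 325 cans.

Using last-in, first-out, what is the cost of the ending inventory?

Ending inventory = $1,752.35

Feb 7, 191 sold [LIFO — newest first]: 191 @ $1.95 = $372.45
Feb 13, 655 sold [LIFO — newest first]: 395 @ $6.95 + 260 @ $5.70 = $4,227.25
Feb 18, 325 sold [LIFO — newest first]: 151 @ $3.95 + 136 @ $5.70 + 6 @ $1.95 + 32 @ $5.05 = $1,544.95
Total COGS = $372.45 + $4,227.25 + $1,544.95 = $6,144.65
Ending inventory: 347 @ $5.05 = $1,752.35
Check: goods available $7,897.00 = COGS $6,144.65 + ending $1,752.35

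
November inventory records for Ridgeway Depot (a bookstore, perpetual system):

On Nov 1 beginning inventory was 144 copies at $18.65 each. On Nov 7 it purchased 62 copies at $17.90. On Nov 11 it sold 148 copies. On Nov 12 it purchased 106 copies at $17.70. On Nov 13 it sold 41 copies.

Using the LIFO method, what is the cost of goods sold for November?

Nov 11, 148 sold [LIFO — newest first]: 62 @ $17.90 + 86 @ $18.65 = $2,713.70
Nov 13, 41 sold [LIFO — newest first]: 41 @ $17.70 = $725.70
Total COGS = $2,713.70 + $725.70 = $3,439.40
Ending inventory: 58 @ $18.65 + 65 @ $17.70 = $2,232.20
Check: goods available $5,671.60 = COGS $3,439.40 + ending $2,232.20

COGS = $3,439.40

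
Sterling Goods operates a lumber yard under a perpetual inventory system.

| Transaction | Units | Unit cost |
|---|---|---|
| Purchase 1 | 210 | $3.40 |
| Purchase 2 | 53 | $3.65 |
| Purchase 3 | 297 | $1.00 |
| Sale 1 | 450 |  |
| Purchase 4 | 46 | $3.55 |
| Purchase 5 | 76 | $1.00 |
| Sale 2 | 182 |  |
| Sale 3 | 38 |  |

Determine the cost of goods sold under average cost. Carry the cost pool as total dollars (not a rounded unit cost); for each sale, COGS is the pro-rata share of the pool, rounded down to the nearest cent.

COGS = $1,419.13

After Purchase 1: 210 on hand, pool $714.00 (≈ $3.4000 each)
After Purchase 2: 263 on hand, pool $907.45 (≈ $3.4504 each)
After Purchase 3: 560 on hand, pool $1,204.45 (≈ $2.1508 each)
Sale 1, sell 450: 450/560 × $1,204.45 → $967.86
After Purchase 4: 156 on hand, pool $399.89 (≈ $2.5634 each)
After Purchase 5: 232 on hand, pool $475.89 (≈ $2.0513 each)
Sale 2, sell 182: 182/232 × $475.89 → $373.32
Sale 3, sell 38: 38/50 × $102.57 → $77.95
Total COGS = $967.86 + $373.32 + $77.95 = $1,419.13
Ending inventory (cost pool remaining) = $24.62
Check: goods available $1,443.75 = COGS $1,419.13 + ending $24.62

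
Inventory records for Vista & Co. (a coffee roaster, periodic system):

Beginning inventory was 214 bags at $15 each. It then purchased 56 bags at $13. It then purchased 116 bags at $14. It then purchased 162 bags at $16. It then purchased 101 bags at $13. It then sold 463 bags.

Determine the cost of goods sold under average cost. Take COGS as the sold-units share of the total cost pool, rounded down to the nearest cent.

COGS = $6,753.80

Sale 1, sell 463: 463/649 × $9,467.00 → $6,753.80
Ending inventory (cost pool remaining) = $2,713.20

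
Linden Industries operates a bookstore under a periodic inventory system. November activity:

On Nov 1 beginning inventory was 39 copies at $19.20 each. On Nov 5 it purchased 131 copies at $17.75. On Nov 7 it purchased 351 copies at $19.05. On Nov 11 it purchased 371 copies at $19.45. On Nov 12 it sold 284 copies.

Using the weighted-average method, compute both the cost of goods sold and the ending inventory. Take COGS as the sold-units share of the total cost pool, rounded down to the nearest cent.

Nov 12, sell 284: 284/892 × $16,976.55 → $5,405.08
Ending inventory (cost pool remaining) = $11,571.47

COGS = $5,405.08; ending inventory = $11,571.47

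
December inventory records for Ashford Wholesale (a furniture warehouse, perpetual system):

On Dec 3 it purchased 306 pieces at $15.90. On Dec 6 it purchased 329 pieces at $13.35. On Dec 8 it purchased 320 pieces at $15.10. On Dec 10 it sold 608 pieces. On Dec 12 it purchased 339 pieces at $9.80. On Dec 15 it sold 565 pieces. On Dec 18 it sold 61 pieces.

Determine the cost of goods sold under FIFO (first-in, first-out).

Dec 10, 608 sold [FIFO — oldest first]: 306 @ $15.90 + 302 @ $13.35 = $8,897.10
Dec 15, 565 sold [FIFO — oldest first]: 27 @ $13.35 + 320 @ $15.10 + 218 @ $9.80 = $7,328.85
Dec 18, 61 sold [FIFO — oldest first]: 61 @ $9.80 = $597.80
Total COGS = $8,897.10 + $7,328.85 + $597.80 = $16,823.75
Ending inventory: 60 @ $9.80 = $588.00
Check: goods available $17,411.75 = COGS $16,823.75 + ending $588.00

COGS = $16,823.75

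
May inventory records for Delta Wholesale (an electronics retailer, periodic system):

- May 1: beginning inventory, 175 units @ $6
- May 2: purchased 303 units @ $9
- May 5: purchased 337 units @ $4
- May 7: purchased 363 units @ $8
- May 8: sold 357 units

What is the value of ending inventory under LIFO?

May 8, 357 sold [LIFO — newest first]: 357 @ $8 = $2,856
Ending inventory: 175 @ $6 + 303 @ $9 + 337 @ $4 + 6 @ $8 = $5,173
Check: goods available $8,029 = COGS $2,856 + ending $5,173

Ending inventory = $5,173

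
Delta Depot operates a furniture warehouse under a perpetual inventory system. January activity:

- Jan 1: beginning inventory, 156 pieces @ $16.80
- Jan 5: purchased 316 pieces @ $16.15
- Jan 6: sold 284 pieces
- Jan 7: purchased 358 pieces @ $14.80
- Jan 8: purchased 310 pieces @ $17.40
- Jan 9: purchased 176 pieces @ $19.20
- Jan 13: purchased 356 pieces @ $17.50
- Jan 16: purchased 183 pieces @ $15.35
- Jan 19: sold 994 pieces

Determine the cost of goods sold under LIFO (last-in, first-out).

Jan 6, 284 sold [LIFO — newest first]: 284 @ $16.15 = $4,586.60
Jan 19, 994 sold [LIFO — newest first]: 183 @ $15.35 + 356 @ $17.50 + 176 @ $19.20 + 279 @ $17.40 = $17,272.85
Total COGS = $4,586.60 + $17,272.85 = $21,859.45
Ending inventory: 156 @ $16.80 + 32 @ $16.15 + 358 @ $14.80 + 31 @ $17.40 = $8,975.40

COGS = $21,859.45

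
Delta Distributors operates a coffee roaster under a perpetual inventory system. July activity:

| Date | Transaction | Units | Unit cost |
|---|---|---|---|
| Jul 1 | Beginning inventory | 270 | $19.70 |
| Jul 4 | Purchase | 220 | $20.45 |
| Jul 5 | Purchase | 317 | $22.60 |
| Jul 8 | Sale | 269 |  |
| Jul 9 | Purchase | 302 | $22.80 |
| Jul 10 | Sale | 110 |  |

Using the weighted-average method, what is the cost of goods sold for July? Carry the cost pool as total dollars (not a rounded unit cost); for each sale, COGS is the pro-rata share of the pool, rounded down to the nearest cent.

After Jul 1: 270 on hand, pool $5,319.00 (≈ $19.7000 each)
After Jul 4: 490 on hand, pool $9,818.00 (≈ $20.0367 each)
After Jul 5: 807 on hand, pool $16,982.20 (≈ $21.0436 each)
Jul 8, sell 269: 269/807 × $16,982.20 → $5,660.73
After Jul 9: 840 on hand, pool $18,207.07 (≈ $21.6751 each)
Jul 10, sell 110: 110/840 × $18,207.07 → $2,384.25
Total COGS = $5,660.73 + $2,384.25 = $8,044.98
Ending inventory (cost pool remaining) = $15,822.82
Check: goods available $23,867.80 = COGS $8,044.98 + ending $15,822.82

COGS = $8,044.98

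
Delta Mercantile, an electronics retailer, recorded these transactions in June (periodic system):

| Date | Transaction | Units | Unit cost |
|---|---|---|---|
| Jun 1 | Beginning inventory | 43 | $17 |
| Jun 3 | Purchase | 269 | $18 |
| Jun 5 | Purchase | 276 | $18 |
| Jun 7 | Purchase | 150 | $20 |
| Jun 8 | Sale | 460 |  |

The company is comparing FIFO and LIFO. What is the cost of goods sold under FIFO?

COGS = $8,237

FIFO COGS: 43 @ $17 + 269 @ $18 + 148 @ $18 = $8,237
LIFO COGS: 150 @ $20 + 276 @ $18 + 34 @ $18 = $8,580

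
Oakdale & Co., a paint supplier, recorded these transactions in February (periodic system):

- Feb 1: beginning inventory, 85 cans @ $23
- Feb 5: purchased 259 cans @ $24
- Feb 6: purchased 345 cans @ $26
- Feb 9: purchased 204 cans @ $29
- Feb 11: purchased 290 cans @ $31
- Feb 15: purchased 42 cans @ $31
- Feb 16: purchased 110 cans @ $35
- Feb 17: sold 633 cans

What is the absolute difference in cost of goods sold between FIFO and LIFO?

FIFO COGS: 85 @ $23 + 259 @ $24 + 289 @ $26 = $15,685
LIFO COGS: 110 @ $35 + 42 @ $31 + 290 @ $31 + 191 @ $29 = $19,681
Difference = |$15,685 − $19,681| = $3,996

$3,996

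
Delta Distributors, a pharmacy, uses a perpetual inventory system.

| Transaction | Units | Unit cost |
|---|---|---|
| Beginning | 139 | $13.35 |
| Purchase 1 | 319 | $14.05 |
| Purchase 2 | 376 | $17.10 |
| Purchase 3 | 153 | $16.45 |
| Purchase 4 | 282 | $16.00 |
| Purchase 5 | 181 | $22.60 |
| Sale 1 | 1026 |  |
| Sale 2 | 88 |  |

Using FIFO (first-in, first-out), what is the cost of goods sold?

Sale 1 (1026) [FIFO — oldest first]: 139 @ $13.35 + 319 @ $14.05 + 376 @ $17.10 + 153 @ $16.45 + 39 @ $16.00 = $15,908.05
Sale 2 (88) [FIFO — oldest first]: 88 @ $16.00 = $1,408.00
Total COGS = $15,908.05 + $1,408.00 = $17,316.05
Ending inventory: 155 @ $16.00 + 181 @ $22.60 = $6,570.60
Check: goods available $23,886.65 = COGS $17,316.05 + ending $6,570.60

COGS = $17,316.05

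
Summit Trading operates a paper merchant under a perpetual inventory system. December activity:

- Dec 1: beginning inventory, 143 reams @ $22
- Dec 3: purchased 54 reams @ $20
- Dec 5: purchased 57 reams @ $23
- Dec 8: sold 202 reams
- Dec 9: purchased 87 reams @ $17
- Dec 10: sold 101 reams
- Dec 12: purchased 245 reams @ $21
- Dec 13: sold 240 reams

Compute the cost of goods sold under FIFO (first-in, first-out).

Dec 8, 202 sold [FIFO — oldest first]: 143 @ $22 + 54 @ $20 + 5 @ $23 = $4,341
Dec 10, 101 sold [FIFO — oldest first]: 52 @ $23 + 49 @ $17 = $2,029
Dec 13, 240 sold [FIFO — oldest first]: 38 @ $17 + 202 @ $21 = $4,888
Total COGS = $4,341 + $2,029 + $4,888 = $11,258
Ending inventory: 43 @ $21 = $903
Check: goods available $12,161 = COGS $11,258 + ending $903

COGS = $11,258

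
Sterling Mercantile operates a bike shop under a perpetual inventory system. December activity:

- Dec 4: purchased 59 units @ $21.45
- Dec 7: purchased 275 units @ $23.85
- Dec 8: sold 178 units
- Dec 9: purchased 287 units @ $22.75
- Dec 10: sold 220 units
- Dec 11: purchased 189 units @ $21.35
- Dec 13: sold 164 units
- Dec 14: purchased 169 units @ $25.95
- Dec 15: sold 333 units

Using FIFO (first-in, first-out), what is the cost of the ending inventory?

Ending inventory = $2,179.80

Dec 8, 178 sold [FIFO — oldest first]: 59 @ $21.45 + 119 @ $23.85 = $4,103.70
Dec 10, 220 sold [FIFO — oldest first]: 156 @ $23.85 + 64 @ $22.75 = $5,176.60
Dec 13, 164 sold [FIFO — oldest first]: 164 @ $22.75 = $3,731.00
Dec 15, 333 sold [FIFO — oldest first]: 59 @ $22.75 + 189 @ $21.35 + 85 @ $25.95 = $7,583.15
Total COGS = $4,103.70 + $5,176.60 + $3,731.00 + $7,583.15 = $20,594.45
Ending inventory: 84 @ $25.95 = $2,179.80
Check: goods available $22,774.25 = COGS $20,594.45 + ending $2,179.80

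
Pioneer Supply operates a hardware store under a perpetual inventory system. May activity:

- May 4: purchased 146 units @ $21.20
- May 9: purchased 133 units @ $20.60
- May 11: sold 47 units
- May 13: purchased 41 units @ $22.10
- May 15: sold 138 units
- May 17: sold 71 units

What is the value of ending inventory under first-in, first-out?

Ending inventory = $1,379.90

May 11, 47 sold [FIFO — oldest first]: 47 @ $21.20 = $996.40
May 15, 138 sold [FIFO — oldest first]: 99 @ $21.20 + 39 @ $20.60 = $2,902.20
May 17, 71 sold [FIFO — oldest first]: 71 @ $20.60 = $1,462.60
Total COGS = $996.40 + $2,902.20 + $1,462.60 = $5,361.20
Ending inventory: 23 @ $20.60 + 41 @ $22.10 = $1,379.90
Check: goods available $6,741.10 = COGS $5,361.20 + ending $1,379.90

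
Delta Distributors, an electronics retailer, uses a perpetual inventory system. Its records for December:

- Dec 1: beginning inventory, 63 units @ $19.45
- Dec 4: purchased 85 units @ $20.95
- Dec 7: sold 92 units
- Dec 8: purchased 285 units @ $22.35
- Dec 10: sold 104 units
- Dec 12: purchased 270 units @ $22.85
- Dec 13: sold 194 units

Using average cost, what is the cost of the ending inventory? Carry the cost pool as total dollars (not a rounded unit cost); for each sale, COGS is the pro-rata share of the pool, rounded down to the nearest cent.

Ending inventory = $7,029.92

After Dec 1: 63 on hand, pool $1,225.35 (≈ $19.4500 each)
After Dec 4: 148 on hand, pool $3,006.10 (≈ $20.3115 each)
Dec 7, sell 92: 92/148 × $3,006.10 → $1,868.65
After Dec 8: 341 on hand, pool $7,507.20 (≈ $22.0152 each)
Dec 10, sell 104: 104/341 × $7,507.20 → $2,289.58
After Dec 12: 507 on hand, pool $11,387.12 (≈ $22.4598 each)
Dec 13, sell 194: 194/507 × $11,387.12 → $4,357.20
Total COGS = $1,868.65 + $2,289.58 + $4,357.20 = $8,515.43
Ending inventory (cost pool remaining) = $7,029.92
Check: goods available $15,545.35 = COGS $8,515.43 + ending $7,029.92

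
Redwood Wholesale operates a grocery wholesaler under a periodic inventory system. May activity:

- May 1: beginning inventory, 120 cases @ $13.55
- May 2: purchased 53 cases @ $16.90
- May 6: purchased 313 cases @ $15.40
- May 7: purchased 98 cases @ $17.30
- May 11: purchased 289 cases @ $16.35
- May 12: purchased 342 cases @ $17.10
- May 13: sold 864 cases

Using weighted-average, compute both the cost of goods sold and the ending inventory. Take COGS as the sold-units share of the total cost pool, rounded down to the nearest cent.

COGS = $13,945.35; ending inventory = $5,665.30

May 13, sell 864: 864/1215 × $19,610.65 → $13,945.35
Ending inventory (cost pool remaining) = $5,665.30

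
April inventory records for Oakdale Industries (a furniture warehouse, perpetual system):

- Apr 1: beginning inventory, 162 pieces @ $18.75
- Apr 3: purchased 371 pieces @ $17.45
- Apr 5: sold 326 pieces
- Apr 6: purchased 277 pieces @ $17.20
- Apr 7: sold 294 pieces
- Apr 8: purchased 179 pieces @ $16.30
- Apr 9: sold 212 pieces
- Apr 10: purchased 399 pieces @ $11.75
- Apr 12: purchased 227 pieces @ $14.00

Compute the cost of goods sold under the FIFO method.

COGS = $14,634.45

Apr 5, 326 sold [FIFO — oldest first]: 162 @ $18.75 + 164 @ $17.45 = $5,899.30
Apr 7, 294 sold [FIFO — oldest first]: 207 @ $17.45 + 87 @ $17.20 = $5,108.55
Apr 9, 212 sold [FIFO — oldest first]: 190 @ $17.20 + 22 @ $16.30 = $3,626.60
Total COGS = $5,899.30 + $5,108.55 + $3,626.60 = $14,634.45
Ending inventory: 157 @ $16.30 + 399 @ $11.75 + 227 @ $14.00 = $10,425.35
Check: goods available $25,059.80 = COGS $14,634.45 + ending $10,425.35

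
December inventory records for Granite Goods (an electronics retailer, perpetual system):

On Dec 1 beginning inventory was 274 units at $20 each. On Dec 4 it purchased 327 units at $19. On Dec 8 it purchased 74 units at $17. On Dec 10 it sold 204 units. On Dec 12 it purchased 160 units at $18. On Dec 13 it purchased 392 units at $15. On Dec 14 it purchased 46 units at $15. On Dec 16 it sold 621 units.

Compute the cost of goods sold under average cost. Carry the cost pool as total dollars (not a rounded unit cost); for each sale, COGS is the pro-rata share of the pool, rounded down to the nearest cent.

COGS = $14,653.44

After Dec 1: 274 on hand, pool $5,480.00 (≈ $20.0000 each)
After Dec 4: 601 on hand, pool $11,693.00 (≈ $19.4559 each)
After Dec 8: 675 on hand, pool $12,951.00 (≈ $19.1867 each)
Dec 10, sell 204: 204/675 × $12,951.00 → $3,914.08
After Dec 12: 631 on hand, pool $11,916.92 (≈ $18.8858 each)
After Dec 13: 1023 on hand, pool $17,796.92 (≈ $17.3968 each)
After Dec 14: 1069 on hand, pool $18,486.92 (≈ $17.2937 each)
Dec 16, sell 621: 621/1069 × $18,486.92 → $10,739.36
Total COGS = $3,914.08 + $10,739.36 = $14,653.44
Ending inventory (cost pool remaining) = $7,747.56
Check: goods available $22,401.00 = COGS $14,653.44 + ending $7,747.56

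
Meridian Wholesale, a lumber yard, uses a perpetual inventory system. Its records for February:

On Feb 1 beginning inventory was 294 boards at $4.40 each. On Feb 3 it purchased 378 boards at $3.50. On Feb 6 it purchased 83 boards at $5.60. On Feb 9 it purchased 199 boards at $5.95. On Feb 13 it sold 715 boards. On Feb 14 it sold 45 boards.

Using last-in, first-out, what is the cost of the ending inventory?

Feb 13, 715 sold [LIFO — newest first]: 199 @ $5.95 + 83 @ $5.60 + 378 @ $3.50 + 55 @ $4.40 = $3,213.85
Feb 14, 45 sold [LIFO — newest first]: 45 @ $4.40 = $198.00
Total COGS = $3,213.85 + $198.00 = $3,411.85
Ending inventory: 194 @ $4.40 = $853.60

Ending inventory = $853.60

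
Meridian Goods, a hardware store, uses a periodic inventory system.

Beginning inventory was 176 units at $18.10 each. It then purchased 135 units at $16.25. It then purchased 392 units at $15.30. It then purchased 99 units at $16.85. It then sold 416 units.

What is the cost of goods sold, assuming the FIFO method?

COGS = $6,985.85

Sale 1 (416) [FIFO — oldest first]: 176 @ $18.10 + 135 @ $16.25 + 105 @ $15.30 = $6,985.85
Ending inventory: 287 @ $15.30 + 99 @ $16.85 = $6,059.25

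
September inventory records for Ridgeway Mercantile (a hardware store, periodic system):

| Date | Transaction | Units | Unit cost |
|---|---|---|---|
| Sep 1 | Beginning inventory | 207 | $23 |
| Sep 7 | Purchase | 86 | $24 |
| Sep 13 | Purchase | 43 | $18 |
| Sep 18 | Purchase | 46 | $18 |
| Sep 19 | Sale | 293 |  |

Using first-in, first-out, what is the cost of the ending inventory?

Sep 19, 293 sold [FIFO — oldest first]: 207 @ $23 + 86 @ $24 = $6,825
Ending inventory: 43 @ $18 + 46 @ $18 = $1,602
Check: goods available $8,427 = COGS $6,825 + ending $1,602

Ending inventory = $1,602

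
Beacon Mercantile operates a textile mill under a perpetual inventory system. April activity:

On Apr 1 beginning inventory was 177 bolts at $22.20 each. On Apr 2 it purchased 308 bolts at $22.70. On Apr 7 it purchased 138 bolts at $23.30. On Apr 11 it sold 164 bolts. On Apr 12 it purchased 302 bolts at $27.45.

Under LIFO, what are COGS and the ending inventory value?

Apr 11, 164 sold [LIFO — newest first]: 138 @ $23.30 + 26 @ $22.70 = $3,805.60
Ending inventory: 177 @ $22.20 + 282 @ $22.70 + 302 @ $27.45 = $18,620.70

COGS = $3,805.60; ending inventory = $18,620.70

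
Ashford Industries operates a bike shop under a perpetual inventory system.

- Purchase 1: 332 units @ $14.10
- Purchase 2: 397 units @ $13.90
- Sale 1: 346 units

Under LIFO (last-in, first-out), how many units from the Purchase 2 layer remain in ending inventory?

Sale 1 (346) [LIFO — newest first]: 346 @ $13.90 = $4,809.40
Ending inventory: 332 @ $14.10 + 51 @ $13.90 = $5,390.10

51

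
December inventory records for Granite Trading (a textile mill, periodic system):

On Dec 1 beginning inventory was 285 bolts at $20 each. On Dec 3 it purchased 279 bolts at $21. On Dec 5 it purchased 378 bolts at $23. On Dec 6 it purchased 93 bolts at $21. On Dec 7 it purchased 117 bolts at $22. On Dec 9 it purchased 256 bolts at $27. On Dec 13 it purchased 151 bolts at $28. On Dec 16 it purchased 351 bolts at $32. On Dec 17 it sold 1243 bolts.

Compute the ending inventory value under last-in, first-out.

Dec 17, 1243 sold [LIFO — newest first]: 351 @ $32 + 151 @ $28 + 256 @ $27 + 117 @ $22 + 93 @ $21 + 275 @ $23 = $33,224
Ending inventory: 285 @ $20 + 279 @ $21 + 103 @ $23 = $13,928
Check: goods available $47,152 = COGS $33,224 + ending $13,928

Ending inventory = $13,928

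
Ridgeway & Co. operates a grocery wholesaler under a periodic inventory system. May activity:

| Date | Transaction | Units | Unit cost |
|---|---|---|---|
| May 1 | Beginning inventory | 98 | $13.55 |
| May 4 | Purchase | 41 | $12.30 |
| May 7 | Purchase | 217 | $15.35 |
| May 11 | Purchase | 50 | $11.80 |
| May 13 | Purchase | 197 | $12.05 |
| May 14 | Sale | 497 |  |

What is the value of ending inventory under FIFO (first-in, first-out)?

Ending inventory = $1,277.30

May 14, 497 sold [FIFO — oldest first]: 98 @ $13.55 + 41 @ $12.30 + 217 @ $15.35 + 50 @ $11.80 + 91 @ $12.05 = $6,849.70
Ending inventory: 106 @ $12.05 = $1,277.30
Check: goods available $8,127.00 = COGS $6,849.70 + ending $1,277.30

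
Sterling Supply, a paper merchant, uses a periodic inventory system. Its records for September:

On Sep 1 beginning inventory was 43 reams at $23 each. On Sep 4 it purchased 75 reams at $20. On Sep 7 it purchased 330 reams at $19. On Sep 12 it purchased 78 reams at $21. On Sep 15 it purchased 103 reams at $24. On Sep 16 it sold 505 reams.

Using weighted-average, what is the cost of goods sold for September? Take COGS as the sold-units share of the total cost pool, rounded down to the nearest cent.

Sep 16, sell 505: 505/629 × $12,869.00 → $10,332.02
Ending inventory (cost pool remaining) = $2,536.98

COGS = $10,332.02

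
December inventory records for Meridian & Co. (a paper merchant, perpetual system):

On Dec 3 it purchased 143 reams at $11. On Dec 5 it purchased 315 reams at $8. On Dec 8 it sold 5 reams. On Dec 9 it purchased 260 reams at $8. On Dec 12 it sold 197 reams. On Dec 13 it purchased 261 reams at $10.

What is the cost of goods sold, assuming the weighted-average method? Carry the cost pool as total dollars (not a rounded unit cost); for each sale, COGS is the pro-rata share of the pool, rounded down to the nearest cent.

After Dec 3: 143 on hand, pool $1,573.00 (≈ $11.0000 each)
After Dec 5: 458 on hand, pool $4,093.00 (≈ $8.9367 each)
Dec 8, sell 5: 5/458 × $4,093.00 → $44.68
After Dec 9: 713 on hand, pool $6,128.32 (≈ $8.5951 each)
Dec 12, sell 197: 197/713 × $6,128.32 → $1,693.23
After Dec 13: 777 on hand, pool $7,045.09 (≈ $9.0670 each)
Total COGS = $44.68 + $1,693.23 = $1,737.91
Ending inventory (cost pool remaining) = $7,045.09

COGS = $1,737.91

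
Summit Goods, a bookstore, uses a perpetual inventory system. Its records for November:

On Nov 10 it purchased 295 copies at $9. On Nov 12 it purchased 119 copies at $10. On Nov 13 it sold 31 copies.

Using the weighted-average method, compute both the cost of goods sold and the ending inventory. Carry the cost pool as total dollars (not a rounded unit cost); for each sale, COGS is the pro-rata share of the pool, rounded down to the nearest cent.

After Nov 10: 295 on hand, pool $2,655.00 (≈ $9.0000 each)
After Nov 12: 414 on hand, pool $3,845.00 (≈ $9.2874 each)
Nov 13, sell 31: 31/414 × $3,845.00 → $287.91
Ending inventory (cost pool remaining) = $3,557.09
Check: goods available $3,845.00 = COGS $287.91 + ending $3,557.09

COGS = $287.91; ending inventory = $3,557.09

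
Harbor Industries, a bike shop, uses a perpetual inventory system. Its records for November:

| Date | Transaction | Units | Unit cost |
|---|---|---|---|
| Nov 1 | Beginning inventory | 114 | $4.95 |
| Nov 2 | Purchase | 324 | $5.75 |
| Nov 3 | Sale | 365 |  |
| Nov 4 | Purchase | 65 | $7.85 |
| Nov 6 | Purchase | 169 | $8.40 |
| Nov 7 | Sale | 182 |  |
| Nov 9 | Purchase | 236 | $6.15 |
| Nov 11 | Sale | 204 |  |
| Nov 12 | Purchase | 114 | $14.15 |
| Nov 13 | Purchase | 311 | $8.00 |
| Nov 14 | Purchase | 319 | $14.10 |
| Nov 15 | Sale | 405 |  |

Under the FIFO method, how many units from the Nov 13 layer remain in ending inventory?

Nov 3, 365 sold [FIFO — oldest first]: 114 @ $4.95 + 251 @ $5.75 = $2,007.55
Nov 7, 182 sold [FIFO — oldest first]: 73 @ $5.75 + 65 @ $7.85 + 44 @ $8.40 = $1,299.60
Nov 11, 204 sold [FIFO — oldest first]: 125 @ $8.40 + 79 @ $6.15 = $1,535.85
Nov 15, 405 sold [FIFO — oldest first]: 157 @ $6.15 + 114 @ $14.15 + 134 @ $8.00 = $3,650.65
Total COGS = $2,007.55 + $1,299.60 + $1,535.85 + $3,650.65 = $8,493.65
Ending inventory: 177 @ $8.00 + 319 @ $14.10 = $5,913.90
Check: goods available $14,407.55 = COGS $8,493.65 + ending $5,913.90

177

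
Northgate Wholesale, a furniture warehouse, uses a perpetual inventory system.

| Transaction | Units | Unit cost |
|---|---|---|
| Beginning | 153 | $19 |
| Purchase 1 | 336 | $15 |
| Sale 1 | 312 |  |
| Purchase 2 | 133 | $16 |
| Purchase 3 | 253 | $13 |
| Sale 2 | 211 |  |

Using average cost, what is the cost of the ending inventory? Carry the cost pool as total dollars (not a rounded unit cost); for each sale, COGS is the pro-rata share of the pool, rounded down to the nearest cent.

After Beginning: 153 on hand, pool $2,907.00 (≈ $19.0000 each)
After Purchase 1: 489 on hand, pool $7,947.00 (≈ $16.2515 each)
Sale 1, sell 312: 312/489 × $7,947.00 → $5,070.47
After Purchase 2: 310 on hand, pool $5,004.53 (≈ $16.1436 each)
After Purchase 3: 563 on hand, pool $8,293.53 (≈ $14.7310 each)
Sale 2, sell 211: 211/563 × $8,293.53 → $3,108.23
Total COGS = $5,070.47 + $3,108.23 = $8,178.70
Ending inventory (cost pool remaining) = $5,185.30

Ending inventory = $5,185.30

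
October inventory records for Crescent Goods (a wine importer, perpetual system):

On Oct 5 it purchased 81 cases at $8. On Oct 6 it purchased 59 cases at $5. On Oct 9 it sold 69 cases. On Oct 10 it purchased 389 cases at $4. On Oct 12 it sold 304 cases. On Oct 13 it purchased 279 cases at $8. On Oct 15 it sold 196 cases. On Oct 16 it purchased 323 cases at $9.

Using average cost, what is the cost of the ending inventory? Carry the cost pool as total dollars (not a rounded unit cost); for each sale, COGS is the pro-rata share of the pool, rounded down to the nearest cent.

After Oct 5: 81 on hand, pool $648.00 (≈ $8.0000 each)
After Oct 6: 140 on hand, pool $943.00 (≈ $6.7357 each)
Oct 9, sell 69: 69/140 × $943.00 → $464.76
After Oct 10: 460 on hand, pool $2,034.24 (≈ $4.4223 each)
Oct 12, sell 304: 304/460 × $2,034.24 → $1,344.36
After Oct 13: 435 on hand, pool $2,921.88 (≈ $6.7170 each)
Oct 15, sell 196: 196/435 × $2,921.88 → $1,316.52
After Oct 16: 562 on hand, pool $4,512.36 (≈ $8.0291 each)
Total COGS = $464.76 + $1,344.36 + $1,316.52 = $3,125.64
Ending inventory (cost pool remaining) = $4,512.36

Ending inventory = $4,512.36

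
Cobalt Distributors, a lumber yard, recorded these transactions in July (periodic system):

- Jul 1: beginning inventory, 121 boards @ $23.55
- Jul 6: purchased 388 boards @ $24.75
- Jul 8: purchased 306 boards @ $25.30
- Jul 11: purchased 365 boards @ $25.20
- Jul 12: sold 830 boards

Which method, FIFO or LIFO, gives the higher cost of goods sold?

FIFO COGS: 121 @ $23.55 + 388 @ $24.75 + 306 @ $25.30 + 15 @ $25.20 = $20,572.35
LIFO COGS: 365 @ $25.20 + 306 @ $25.30 + 159 @ $24.75 = $20,875.05

LIFO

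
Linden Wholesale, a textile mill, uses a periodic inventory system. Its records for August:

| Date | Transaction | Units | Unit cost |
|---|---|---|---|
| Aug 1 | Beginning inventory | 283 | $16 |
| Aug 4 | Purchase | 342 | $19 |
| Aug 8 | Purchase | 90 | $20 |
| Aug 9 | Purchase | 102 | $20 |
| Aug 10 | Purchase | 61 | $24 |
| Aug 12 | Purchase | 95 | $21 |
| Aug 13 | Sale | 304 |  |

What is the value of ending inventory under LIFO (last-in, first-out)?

Aug 13, 304 sold [LIFO — newest first]: 95 @ $21 + 61 @ $24 + 102 @ $20 + 46 @ $20 = $6,419
Ending inventory: 283 @ $16 + 342 @ $19 + 44 @ $20 = $11,906
Check: goods available $18,325 = COGS $6,419 + ending $11,906

Ending inventory = $11,906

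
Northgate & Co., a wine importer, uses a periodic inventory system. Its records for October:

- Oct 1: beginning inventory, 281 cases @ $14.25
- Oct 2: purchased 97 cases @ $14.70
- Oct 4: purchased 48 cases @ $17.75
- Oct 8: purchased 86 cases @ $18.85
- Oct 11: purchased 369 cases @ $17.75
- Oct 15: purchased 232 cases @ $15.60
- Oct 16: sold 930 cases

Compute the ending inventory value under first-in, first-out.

Oct 16, 930 sold [FIFO — oldest first]: 281 @ $14.25 + 97 @ $14.70 + 48 @ $17.75 + 86 @ $18.85 + 369 @ $17.75 + 49 @ $15.60 = $15,217.40
Ending inventory: 183 @ $15.60 = $2,854.80

Ending inventory = $2,854.80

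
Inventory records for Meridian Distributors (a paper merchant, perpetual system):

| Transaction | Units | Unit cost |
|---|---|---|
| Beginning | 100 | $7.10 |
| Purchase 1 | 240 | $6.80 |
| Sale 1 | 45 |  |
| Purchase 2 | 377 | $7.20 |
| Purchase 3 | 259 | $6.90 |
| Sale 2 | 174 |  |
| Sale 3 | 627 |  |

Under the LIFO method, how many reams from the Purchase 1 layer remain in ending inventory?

30

Sale 1 (45) [LIFO — newest first]: 45 @ $6.80 = $306.00
Sale 2 (174) [LIFO — newest first]: 174 @ $6.90 = $1,200.60
Sale 3 (627) [LIFO — newest first]: 85 @ $6.90 + 377 @ $7.20 + 165 @ $6.80 = $4,422.90
Total COGS = $306.00 + $1,200.60 + $4,422.90 = $5,929.50
Ending inventory: 100 @ $7.10 + 30 @ $6.80 = $914.00
Check: goods available $6,843.50 = COGS $5,929.50 + ending $914.00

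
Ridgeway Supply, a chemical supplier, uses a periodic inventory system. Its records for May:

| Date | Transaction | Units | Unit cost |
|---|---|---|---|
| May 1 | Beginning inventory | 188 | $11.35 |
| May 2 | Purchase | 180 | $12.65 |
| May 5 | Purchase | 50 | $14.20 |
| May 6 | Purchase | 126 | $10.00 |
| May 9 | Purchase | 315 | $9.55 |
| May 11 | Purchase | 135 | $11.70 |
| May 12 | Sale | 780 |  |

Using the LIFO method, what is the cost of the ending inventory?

Ending inventory = $2,462.70

May 12, 780 sold [LIFO — newest first]: 135 @ $11.70 + 315 @ $9.55 + 126 @ $10.00 + 50 @ $14.20 + 154 @ $12.65 = $8,505.85
Ending inventory: 188 @ $11.35 + 26 @ $12.65 = $2,462.70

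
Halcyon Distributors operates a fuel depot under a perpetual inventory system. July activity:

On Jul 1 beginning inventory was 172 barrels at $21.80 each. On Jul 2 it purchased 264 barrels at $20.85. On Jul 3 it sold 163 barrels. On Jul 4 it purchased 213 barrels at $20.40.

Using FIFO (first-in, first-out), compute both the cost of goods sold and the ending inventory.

COGS = $3,553.40; ending inventory = $10,045.80

Jul 3, 163 sold [FIFO — oldest first]: 163 @ $21.80 = $3,553.40
Ending inventory: 9 @ $21.80 + 264 @ $20.85 + 213 @ $20.40 = $10,045.80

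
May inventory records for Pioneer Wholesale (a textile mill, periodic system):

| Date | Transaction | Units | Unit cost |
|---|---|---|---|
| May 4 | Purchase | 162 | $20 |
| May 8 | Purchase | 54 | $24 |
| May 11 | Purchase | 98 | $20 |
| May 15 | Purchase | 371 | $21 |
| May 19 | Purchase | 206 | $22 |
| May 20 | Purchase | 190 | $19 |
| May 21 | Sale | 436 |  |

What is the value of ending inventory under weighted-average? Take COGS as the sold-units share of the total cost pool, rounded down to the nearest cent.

Ending inventory = $13,382.71

May 21, sell 436: 436/1081 × $22,429.00 → $9,046.29
Ending inventory (cost pool remaining) = $13,382.71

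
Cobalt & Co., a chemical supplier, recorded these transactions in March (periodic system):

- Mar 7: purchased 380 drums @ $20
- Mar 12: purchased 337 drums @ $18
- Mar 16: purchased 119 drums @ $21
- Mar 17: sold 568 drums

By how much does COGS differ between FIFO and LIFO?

$179

FIFO COGS: 380 @ $20 + 188 @ $18 = $10,984
LIFO COGS: 119 @ $21 + 337 @ $18 + 112 @ $20 = $10,805
Difference = |$10,984 − $10,805| = $179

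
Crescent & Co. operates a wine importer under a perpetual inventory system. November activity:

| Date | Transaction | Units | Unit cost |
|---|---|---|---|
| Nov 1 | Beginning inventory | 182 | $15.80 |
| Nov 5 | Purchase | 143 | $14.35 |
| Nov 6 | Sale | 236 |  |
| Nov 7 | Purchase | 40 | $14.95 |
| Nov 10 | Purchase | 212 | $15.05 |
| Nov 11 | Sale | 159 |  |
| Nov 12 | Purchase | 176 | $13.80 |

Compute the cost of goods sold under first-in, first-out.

COGS = $5,977.15

Nov 6, 236 sold [FIFO — oldest first]: 182 @ $15.80 + 54 @ $14.35 = $3,650.50
Nov 11, 159 sold [FIFO — oldest first]: 89 @ $14.35 + 40 @ $14.95 + 30 @ $15.05 = $2,326.65
Total COGS = $3,650.50 + $2,326.65 = $5,977.15
Ending inventory: 182 @ $15.05 + 176 @ $13.80 = $5,167.90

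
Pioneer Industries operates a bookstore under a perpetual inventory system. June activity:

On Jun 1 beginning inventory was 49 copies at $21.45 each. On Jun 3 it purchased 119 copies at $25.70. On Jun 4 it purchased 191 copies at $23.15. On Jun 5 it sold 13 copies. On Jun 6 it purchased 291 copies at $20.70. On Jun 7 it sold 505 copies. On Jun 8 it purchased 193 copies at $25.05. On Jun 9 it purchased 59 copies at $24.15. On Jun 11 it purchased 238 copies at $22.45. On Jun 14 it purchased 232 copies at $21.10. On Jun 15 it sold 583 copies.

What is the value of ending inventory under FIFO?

Ending inventory = $5,770.75

Jun 5, 13 sold [FIFO — oldest first]: 13 @ $21.45 = $278.85
Jun 7, 505 sold [FIFO — oldest first]: 36 @ $21.45 + 119 @ $25.70 + 191 @ $23.15 + 159 @ $20.70 = $11,543.45
Jun 15, 583 sold [FIFO — oldest first]: 132 @ $20.70 + 193 @ $25.05 + 59 @ $24.15 + 199 @ $22.45 = $13,459.45
Total COGS = $278.85 + $11,543.45 + $13,459.45 = $25,281.75
Ending inventory: 39 @ $22.45 + 232 @ $21.10 = $5,770.75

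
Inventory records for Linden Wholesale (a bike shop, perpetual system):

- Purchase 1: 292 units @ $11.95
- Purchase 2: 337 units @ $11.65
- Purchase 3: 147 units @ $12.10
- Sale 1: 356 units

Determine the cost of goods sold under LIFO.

COGS = $4,213.55

Sale 1 (356) [LIFO — newest first]: 147 @ $12.10 + 209 @ $11.65 = $4,213.55
Ending inventory: 292 @ $11.95 + 128 @ $11.65 = $4,980.60
Check: goods available $9,194.15 = COGS $4,213.55 + ending $4,980.60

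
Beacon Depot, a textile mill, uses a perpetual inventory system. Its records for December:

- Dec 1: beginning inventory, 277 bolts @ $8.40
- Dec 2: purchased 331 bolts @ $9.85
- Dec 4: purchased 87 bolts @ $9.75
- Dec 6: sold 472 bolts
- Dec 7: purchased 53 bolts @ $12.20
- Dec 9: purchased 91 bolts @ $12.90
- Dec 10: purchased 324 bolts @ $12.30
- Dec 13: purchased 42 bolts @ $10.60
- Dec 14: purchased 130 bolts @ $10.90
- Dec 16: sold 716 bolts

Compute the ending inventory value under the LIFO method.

Dec 6, 472 sold [LIFO — newest first]: 87 @ $9.75 + 331 @ $9.85 + 54 @ $8.40 = $4,562.20
Dec 16, 716 sold [LIFO — newest first]: 130 @ $10.90 + 42 @ $10.60 + 324 @ $12.30 + 91 @ $12.90 + 53 @ $12.20 + 76 @ $8.40 = $8,306.30
Total COGS = $4,562.20 + $8,306.30 = $12,868.50
Ending inventory: 147 @ $8.40 = $1,234.80

Ending inventory = $1,234.80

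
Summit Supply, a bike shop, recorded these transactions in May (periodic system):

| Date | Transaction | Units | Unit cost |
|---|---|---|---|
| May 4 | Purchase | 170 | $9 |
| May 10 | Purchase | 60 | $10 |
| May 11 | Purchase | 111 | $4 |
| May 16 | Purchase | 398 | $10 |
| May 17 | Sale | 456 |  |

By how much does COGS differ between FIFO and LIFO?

$488

FIFO COGS: 170 @ $9 + 60 @ $10 + 111 @ $4 + 115 @ $10 = $3,724
LIFO COGS: 398 @ $10 + 58 @ $4 = $4,212
Difference = |$3,724 − $4,212| = $488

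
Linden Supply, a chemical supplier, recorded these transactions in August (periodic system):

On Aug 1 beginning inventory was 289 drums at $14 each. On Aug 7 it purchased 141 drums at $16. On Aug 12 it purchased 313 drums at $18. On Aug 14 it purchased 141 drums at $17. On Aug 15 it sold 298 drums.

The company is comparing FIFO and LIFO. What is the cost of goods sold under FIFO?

FIFO COGS: 289 @ $14 + 9 @ $16 = $4,190
LIFO COGS: 141 @ $17 + 157 @ $18 = $5,223

COGS = $4,190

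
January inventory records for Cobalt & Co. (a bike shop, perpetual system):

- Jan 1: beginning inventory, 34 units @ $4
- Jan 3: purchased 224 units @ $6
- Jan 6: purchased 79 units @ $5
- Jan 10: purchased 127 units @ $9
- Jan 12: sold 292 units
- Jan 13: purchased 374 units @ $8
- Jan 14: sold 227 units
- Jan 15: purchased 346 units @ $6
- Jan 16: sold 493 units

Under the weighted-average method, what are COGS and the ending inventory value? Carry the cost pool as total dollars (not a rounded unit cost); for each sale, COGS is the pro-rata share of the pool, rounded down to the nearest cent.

COGS = $6,927.85; ending inventory = $1,158.15

After Jan 1: 34 on hand, pool $136.00 (≈ $4.0000 each)
After Jan 3: 258 on hand, pool $1,480.00 (≈ $5.7364 each)
After Jan 6: 337 on hand, pool $1,875.00 (≈ $5.5638 each)
After Jan 10: 464 on hand, pool $3,018.00 (≈ $6.5043 each)
Jan 12, sell 292: 292/464 × $3,018.00 → $1,899.25
After Jan 13: 546 on hand, pool $4,110.75 (≈ $7.5288 each)
Jan 14, sell 227: 227/546 × $4,110.75 → $1,709.04
After Jan 15: 665 on hand, pool $4,477.71 (≈ $6.7334 each)
Jan 16, sell 493: 493/665 × $4,477.71 → $3,319.56
Total COGS = $1,899.25 + $1,709.04 + $3,319.56 = $6,927.85
Ending inventory (cost pool remaining) = $1,158.15
Check: goods available $8,086.00 = COGS $6,927.85 + ending $1,158.15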